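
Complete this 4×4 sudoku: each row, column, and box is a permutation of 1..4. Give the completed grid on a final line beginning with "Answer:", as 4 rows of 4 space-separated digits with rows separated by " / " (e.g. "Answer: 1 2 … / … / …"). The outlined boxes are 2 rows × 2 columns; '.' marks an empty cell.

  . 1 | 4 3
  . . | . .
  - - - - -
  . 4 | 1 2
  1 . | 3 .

Step 1. [r2c2∈{2,3}] r2c2 is the only open cell in col 2 admitting 3. So r2c2=3.
Step 2. [r2c1∈{2,4}] across row 2, 4 lands solely at r2c1. So r2c1=4.
Step 3. [r2c4∈{1}] r2c4 is down to just 1. So r2c4=1.
Step 4. [r1c1∈{2}] only 2 remains possible at r1c1. So r1c1=2.
Step 5. [r2c3∈{2}] r2c3 is down to just 2, so r2c3=2.
Step 6. [r4c4∈{4}] nothing but 4 survives at r4c4 ⇒ r4c4=4.
Step 7. [r3c1∈{3}] r3c1 is down to just 3 ⇒ r3c1=3.
Step 8. [r4c2∈{2}] nothing but 2 survives at r4c2. So r4c2=2.

Answer: 2 1 4 3 / 4 3 2 1 / 3 4 1 2 / 1 2 3 4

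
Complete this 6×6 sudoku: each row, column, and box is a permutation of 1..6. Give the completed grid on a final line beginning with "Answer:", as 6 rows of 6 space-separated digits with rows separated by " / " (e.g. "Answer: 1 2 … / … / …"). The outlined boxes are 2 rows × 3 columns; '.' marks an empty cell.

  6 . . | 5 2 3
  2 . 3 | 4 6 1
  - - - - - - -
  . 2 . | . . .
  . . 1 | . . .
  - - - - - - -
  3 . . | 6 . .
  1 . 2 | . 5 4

Step 1. [r4c2∈{3,4,5,6}] across col 2, 3 lands solely at r4c2, so r4c2=3.
Step 2. [r4c6∈{2,5,6}] r4c6 is the only open cell in row 4 admitting 6, so r4c6=6.
Step 3. [r4c1∈{4,5}] r4c1 is the only open cell in row 4 admitting 5 ⇒ r4c1=5.
Step 4. [r1c3∈{4}] r1c3 has the single candidate 4 ⇒ r1c3=4.
Step 5. [r3c5∈{1,3,4}] col 5 places 3 nowhere but r3c5. So r3c5=3.
Step 6. [r5c3∈{5}] nothing but 5 survives at r5c3. So r5c3=5.
Step 7. [r4c5∈{4}] r4c5 has the single candidate 4 ⇒ r4c5=4.
Step 8. [r5c2∈{4}] r5c2 has the single candidate 4, so r5c2=4.
Step 9. [r6c4∈{3}] only 3 remains possible at r6c4. So r6c4=3.
Step 10. [r3c4∈{1}] only 1 remains possible at r3c4 ⇒ r3c4=1.
Step 11. [r1c2∈{1}] r1c2's peers cover all but 1, so r1c2=1.
Step 12. [r3c1∈{4}] r3c1 has the single candidate 4 ⇒ r3c1=4.
Step 13. [r5c6∈{2}] only 2 remains possible at r5c6. So r5c6=2.
Step 14. [r2c2∈{5}] r2c2 has the single candidate 5. So r2c2=5.
Step 15. [r4c4∈{2}] r4c4 is down to just 2, so r4c4=2.
Step 16. [r5c5∈{1}] only 1 remains possible at r5c5. So r5c5=1.
Step 17. [r3c3∈{6}] nothing but 6 survives at r3c3. So r3c3=6.
Step 18. [r3c6∈{5}] r3c6's peers cover all but 5 ⇒ r3c6=5.
Step 19. [r6c2∈{6}] r6c2's peers cover all but 6. So r6c2=6.

Answer: 6 1 4 5 2 3 / 2 5 3 4 6 1 / 4 2 6 1 3 5 / 5 3 1 2 4 6 / 3 4 5 6 1 2 / 1 6 2 3 5 4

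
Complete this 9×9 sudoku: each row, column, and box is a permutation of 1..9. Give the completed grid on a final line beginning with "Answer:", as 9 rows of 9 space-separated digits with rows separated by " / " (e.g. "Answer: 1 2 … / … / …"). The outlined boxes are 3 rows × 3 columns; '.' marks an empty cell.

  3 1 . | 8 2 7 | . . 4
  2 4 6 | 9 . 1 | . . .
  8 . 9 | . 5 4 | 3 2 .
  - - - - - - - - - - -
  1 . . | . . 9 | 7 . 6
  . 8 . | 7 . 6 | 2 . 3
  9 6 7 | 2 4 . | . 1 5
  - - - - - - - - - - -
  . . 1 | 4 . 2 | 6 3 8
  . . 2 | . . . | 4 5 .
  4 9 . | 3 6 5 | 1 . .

Step 1. [r4c3∈{3,4,5}] in col 3, 3 fits only at r4c3, so r4c3=3.
Step 2. [r2c9∈{7}] nothing but 7 survives at r2c9, so r2c9=7.
Step 3. [r6c7∈{8}] r6c7 has the single candidate 8, so r6c7=8.
Step 4. [r5c1∈{5}] r5c1's peers cover all but 5. So r5c1=5.
Step 5. [r7c1∈{7}] r7c1 is down to just 7 ⇒ r7c1=7.
Step 6. [r8c5∈{1,7,8,9}] in row 8, 7 fits only at r8c5 ⇒ r8c5=7.
Step 7. [r1c7∈{5,9}] 9 has one home in col 7: r1c7, so r1c7=9.
Step 8. [r4c8∈{4}] nothing but 4 survives at r4c8. So r4c8=4.
Step 9. [r8c2∈{3}] r8c2 is down to just 3. So r8c2=3.
Step 10. [r8c9∈{9}] r8c9 is down to just 9 ⇒ r8c9=9.
Step 11. [r8c4∈{1}] only 1 remains possible at r8c4. So r8c4=1.
Step 12. [r3c4∈{6}] nothing but 6 survives at r3c4 ⇒ r3c4=6.
Step 13. [r5c3∈{4}] r5c3's peers cover all but 4. So r5c3=4.
Step 14. [r3c9∈{1}] r3c9 is down to just 1. So r3c9=1.
Step 15. [r7c2∈{5}] only 5 remains possible at r7c2, so r7c2=5.
Step 16. [r7c5∈{9}] nothing but 9 survives at r7c5, so r7c5=9.
Step 17. [r9c9∈{2}] r9c9's peers cover all but 2, so r9c9=2.
Step 18. [r8c1∈{6}] r8c1's peers cover all but 6. So r8c1=6.
Step 19. [r5c5∈{1}] r5c5's peers cover all but 1, so r5c5=1.
Step 20. [r9c8∈{7}] nothing but 7 survives at r9c8, so r9c8=7.
Step 21. [r5c8∈{9}] r5c8's peers cover all but 9. So r5c8=9.
Step 22. [r8c6∈{8}] r8c6 is down to just 8. So r8c6=8.
Step 23. [r6c6∈{3}] only 3 remains possible at r6c6, so r6c6=3.
Step 24. [r2c7∈{5}] nothing but 5 survives at r2c7, so r2c7=5.
Step 25. [r4c2∈{2}] r4c2's peers cover all but 2, so r4c2=2.
Step 26. [r4c5∈{8}] r4c5's peers cover all but 8. So r4c5=8.
Step 27. [r4c4∈{5}] r4c4 is down to just 5 ⇒ r4c4=5.
Step 28. [r1c3∈{5}] r1c3 is down to just 5. So r1c3=5.
Step 29. [r2c5∈{3}] nothing but 3 survives at r2c5 ⇒ r2c5=3.
Step 30. [r3c2∈{7}] only 7 remains possible at r3c2 ⇒ r3c2=7.
Step 31. [r1c8∈{6}] r1c8 has the single candidate 6, so r1c8=6.
Step 32. [r2c8∈{8}] r2c8 has the single candidate 8, so r2c8=8.
Step 33. [r9c3∈{8}] nothing but 8 survives at r9c3. So r9c3=8.

Answer: 3 1 5 8 2 7 9 6 4 / 2 4 6 9 3 1 5 8 7 / 8 7 9 6 5 4 3 2 1 / 1 2 3 5 8 9 7 4 6 / 5 8 4 7 1 6 2 9 3 / 9 6 7 2 4 3 8 1 5 / 7 5 1 4 9 2 6 3 8 / 6 3 2 1 7 8 4 5 9 / 4 9 8 3 6 5 1 7 2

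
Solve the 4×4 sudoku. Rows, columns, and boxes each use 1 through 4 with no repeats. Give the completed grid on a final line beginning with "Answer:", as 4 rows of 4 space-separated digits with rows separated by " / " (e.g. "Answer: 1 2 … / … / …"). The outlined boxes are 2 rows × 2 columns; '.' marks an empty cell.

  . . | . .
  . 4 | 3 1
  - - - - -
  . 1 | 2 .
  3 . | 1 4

Step 1. [r2c1∈{2}] nothing but 2 survives at r2c1 ⇒ r2c1=2.
Step 2. [r1c4∈{2}] only 2 remains possible at r1c4, so r1c4=2.
Step 3. [r3c1∈{4}] r3c1 has the single candidate 4, so r3c1=4.
Step 4. [r1c1∈{1}] r1c1 is down to just 1 ⇒ r1c1=1.
Step 5. [r1c2∈{3}] nothing but 3 survives at r1c2. So r1c2=3.
Step 6. [r4c2∈{2}] r4c2 has the single candidate 2. So r4c2=2.
Step 7. [r3c4∈{3}] r3c4 has the single candidate 3 ⇒ r3c4=3.
Step 8. [r1c3∈{4}] only 4 remains possible at r1c3, so r1c3=4.

Answer: 1 3 4 2 / 2 4 3 1 / 4 1 2 3 / 3 2 1 4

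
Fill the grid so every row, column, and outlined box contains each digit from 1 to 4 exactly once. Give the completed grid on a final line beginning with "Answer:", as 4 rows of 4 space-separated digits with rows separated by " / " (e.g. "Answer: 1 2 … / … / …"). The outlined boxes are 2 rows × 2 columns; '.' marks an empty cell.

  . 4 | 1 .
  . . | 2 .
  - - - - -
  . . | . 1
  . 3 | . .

Step 1. [r4c1∈{1,2,4}] r4c1 is the only open cell in row 4 admitting 1. So r4c1=1.
Step 2. [r2c4∈{3,4}] in row 2, 4 fits only at r2c4. So r2c4=4.
Step 3. [r3c1∈{2,4}] col 1 places 4 nowhere but r3c1. So r3c1=4.
Step 4. [r1c1∈{2,3}] 2 has one home in row 1: r1c1. So r1c1=2.
Step 5. [r3c3∈{3}] r3c3 is down to just 3. So r3c3=3.
Step 6. [r2c1∈{3}] nothing but 3 survives at r2c1, so r2c1=3.
Step 7. [r4c3∈{4}] only 4 remains possible at r4c3. So r4c3=4.
Step 8. [r4c4∈{2}] r4c4's peers cover all but 2 ⇒ r4c4=2.
Step 9. [r1c4∈{3}] r1c4 is down to just 3, so r1c4=3.
Step 10. [r3c2∈{2}] only 2 remains possible at r3c2 ⇒ r3c2=2.
Step 11. [r2c2∈{1}] nothing but 1 survives at r2c2 ⇒ r2c2=1.

Answer: 2 4 1 3 / 3 1 2 4 / 4 2 3 1 / 1 3 4 2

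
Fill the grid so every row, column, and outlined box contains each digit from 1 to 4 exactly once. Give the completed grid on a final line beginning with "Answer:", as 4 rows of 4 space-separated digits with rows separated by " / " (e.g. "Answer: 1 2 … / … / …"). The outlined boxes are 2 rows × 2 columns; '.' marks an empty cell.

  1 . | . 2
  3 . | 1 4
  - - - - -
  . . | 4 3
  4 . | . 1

Step 1. [r3c1∈{2}] only 2 remains possible at r3c1 ⇒ r3c1=2.
Step 2. [r4c3∈{2}] r4c3 has the single candidate 2, so r4c3=2.
Step 3. [r1c3∈{3}] only 3 remains possible at r1c3, so r1c3=3.
Step 4. [r2c2∈{2}] nothing but 2 survives at r2c2. So r2c2=2.
Step 5. [r3c2∈{1}] only 1 remains possible at r3c2 ⇒ r3c2=1.
Step 6. [r1c2∈{4}] r1c2 has the single candidate 4. So r1c2=4.
Step 7. [r4c2∈{3}] nothing but 3 survives at r4c2 ⇒ r4c2=3.

Answer: 1 4 3 2 / 3 2 1 4 / 2 1 4 3 / 4 3 2 1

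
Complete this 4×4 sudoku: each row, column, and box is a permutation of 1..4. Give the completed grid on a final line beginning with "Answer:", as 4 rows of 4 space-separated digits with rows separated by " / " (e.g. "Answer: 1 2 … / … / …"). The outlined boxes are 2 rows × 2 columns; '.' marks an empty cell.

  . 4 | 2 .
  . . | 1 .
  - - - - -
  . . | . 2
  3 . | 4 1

Step 1. [r2c2∈{2,3}] across col 2, 3 lands solely at r2c2, so r2c2=3.
Step 2. [r3c1∈{1,4}] 4 has one home in row 3: r3c1, so r3c1=4.
Step 3. [r1c4∈{3}] nothing but 3 survives at r1c4. So r1c4=3.
Step 4. [r1c1∈{1}] nothing but 1 survives at r1c1 ⇒ r1c1=1.
Step 5. [r3c2∈{1}] r3c2 is down to just 1. So r3c2=1.
Step 6. [r2c1∈{2}] only 2 remains possible at r2c1. So r2c1=2.
Step 7. [r3c3∈{3}] only 3 remains possible at r3c3, so r3c3=3.
Step 8. [r4c2∈{2}] only 2 remains possible at r4c2, so r4c2=2.
Step 9. [r2c4∈{4}] r2c4 has the single candidate 4 ⇒ r2c4=4.

Answer: 1 4 2 3 / 2 3 1 4 / 4 1 3 2 / 3 2 4 1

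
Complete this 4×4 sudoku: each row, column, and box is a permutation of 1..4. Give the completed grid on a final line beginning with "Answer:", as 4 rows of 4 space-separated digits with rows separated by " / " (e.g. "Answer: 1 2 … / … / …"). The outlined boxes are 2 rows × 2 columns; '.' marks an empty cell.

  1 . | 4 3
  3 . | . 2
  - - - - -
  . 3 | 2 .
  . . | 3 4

Step 1. [r4c2∈{1,2}] 1 has one home in row 4: r4c2, so r4c2=1.
Step 2. [r2c3∈{1}] r2c3 is down to just 1, so r2c3=1.
Step 3. [r1c2∈{2}] nothing but 2 survives at r1c2. So r1c2=2.
Step 4. [r4c1∈{2}] r4c1 has the single candidate 2. So r4c1=2.
Step 5. [r3c4∈{1}] nothing but 1 survives at r3c4 ⇒ r3c4=1.
Step 6. [r2c2∈{4}] r2c2 is down to just 4, so r2c2=4.
Step 7. [r3c1∈{4}] r3c1 is down to just 4 ⇒ r3c1=4.

Answer: 1 2 4 3 / 3 4 1 2 / 4 3 2 1 / 2 1 3 4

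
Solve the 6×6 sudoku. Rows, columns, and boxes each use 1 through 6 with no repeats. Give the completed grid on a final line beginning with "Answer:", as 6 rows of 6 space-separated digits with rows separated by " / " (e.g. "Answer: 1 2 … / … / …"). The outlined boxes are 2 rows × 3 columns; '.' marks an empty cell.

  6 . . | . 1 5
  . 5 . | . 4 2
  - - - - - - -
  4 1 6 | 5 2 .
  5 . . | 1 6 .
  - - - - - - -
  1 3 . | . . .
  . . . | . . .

Step 1. [r6c1∈{2}] r6c1 has the single candidate 2, so r6c1=2.
Step 2. [r4c3∈{2,3}] across box 3, 3 lands solely at r4c3 ⇒ r4c3=3.
Step 3. [r6c2∈{4,6}] 6 has one home in col 2: r6c2 ⇒ r6c2=6.
Step 4. [r6c5∈{3,5}] 3 has one home in col 5: r6c5, so r6c5=3.
Step 5. [r6c4∈{4}] r6c4's peers cover all but 4. So r6c4=4.
Step 6. [r2c4∈{3,6}] 6 has one home in row 2: r2c4, so r2c4=6.
Step 7. [r1c3∈{2,4}] across col 3, 2 lands solely at r1c3, so r1c3=2.
Step 8. [r5c5∈{5}] r5c5 is down to just 5. So r5c5=5.
Step 9. [r5c3∈{4}] r5c3's peers cover all but 4 ⇒ r5c3=4.
Step 10. [r4c6∈{4}] r4c6 has the single candidate 4, so r4c6=4.
Step 11. [r6c3∈{5}] only 5 remains possible at r6c3, so r6c3=5.
Step 12. [r3c6∈{3}] r3c6 is down to just 3, so r3c6=3.
Step 13. [r5c6∈{6}] only 6 remains possible at r5c6 ⇒ r5c6=6.
Step 14. [r5c4∈{2}] r5c4 is down to just 2. So r5c4=2.
Step 15. [r4c2∈{2}] r4c2 has the single candidate 2 ⇒ r4c2=2.
Step 16. [r6c6∈{1}] r6c6 has the single candidate 1, so r6c6=1.
Step 17. [r2c3∈{1}] only 1 remains possible at r2c3. So r2c3=1.
Step 18. [r2c1∈{3}] only 3 remains possible at r2c1. So r2c1=3.
Step 19. [r1c2∈{4}] r1c2 is down to just 4. So r1c2=4.
Step 20. [r1c4∈{3}] r1c4's peers cover all but 3 ⇒ r1c4=3.

Answer: 6 4 2 3 1 5 / 3 5 1 6 4 2 / 4 1 6 5 2 3 / 5 2 3 1 6 4 / 1 3 4 2 5 6 / 2 6 5 4 3 1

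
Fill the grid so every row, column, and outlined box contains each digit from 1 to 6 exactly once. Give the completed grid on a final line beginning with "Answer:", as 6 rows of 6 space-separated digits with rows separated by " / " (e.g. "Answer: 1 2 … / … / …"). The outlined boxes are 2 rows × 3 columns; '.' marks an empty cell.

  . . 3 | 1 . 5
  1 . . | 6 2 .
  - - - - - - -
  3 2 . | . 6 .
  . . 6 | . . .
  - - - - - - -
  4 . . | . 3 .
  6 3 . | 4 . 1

Step 1. [r3c4∈{5}] nothing but 5 survives at r3c4, so r3c4=5.
Step 2. [r3c6∈{4}] only 4 remains possible at r3c6 ⇒ r3c6=4.
Step 3. [r4c2∈{1,4,5}] row 4 places 4 nowhere but r4c2. So r4c2=4.
Step 4. [r5c4∈{2}] nothing but 2 survives at r5c4 ⇒ r5c4=2.
Step 5. [r5c2∈{1,5}] in col 2, 1 fits only at r5c2 ⇒ r5c2=1.
Step 6. [r5c3∈{5}] r5c3 has the single candidate 5 ⇒ r5c3=5.
Step 7. [r4c6∈{2,3}] r4c6 is the only open cell in row 4 admitting 2, so r4c6=2.
Step 8. [r4c4∈{3}] r4c4 is down to just 3 ⇒ r4c4=3.
Step 9. [r4c5∈{1}] r4c5 is down to just 1. So r4c5=1.
Step 10. [r5c6∈{6}] r5c6 has the single candidate 6. So r5c6=6.
Step 11. [r3c3∈{1}] only 1 remains possible at r3c3 ⇒ r3c3=1.
Step 12. [r2c2∈{5}] r2c2 is down to just 5, so r2c2=5.
Step 13. [r1c5∈{4}] only 4 remains possible at r1c5, so r1c5=4.
Step 14. [r2c3∈{4}] r2c3's peers cover all but 4, so r2c3=4.
Step 15. [r6c5∈{5}] r6c5's peers cover all but 5, so r6c5=5.
Step 16. [r1c1∈{2}] r1c1 is down to just 2 ⇒ r1c1=2.
Step 17. [r2c6∈{3}] nothing but 3 survives at r2c6 ⇒ r2c6=3.
Step 18. [r1c2∈{6}] r1c2's peers cover all but 6. So r1c2=6.
Step 19. [r4c1∈{5}] r4c1 is down to just 5, so r4c1=5.
Step 20. [r6c3∈{2}] r6c3's peers cover all but 2, so r6c3=2.

Answer: 2 6 3 1 4 5 / 1 5 4 6 2 3 / 3 2 1 5 6 4 / 5 4 6 3 1 2 / 4 1 5 2 3 6 / 6 3 2 4 5 1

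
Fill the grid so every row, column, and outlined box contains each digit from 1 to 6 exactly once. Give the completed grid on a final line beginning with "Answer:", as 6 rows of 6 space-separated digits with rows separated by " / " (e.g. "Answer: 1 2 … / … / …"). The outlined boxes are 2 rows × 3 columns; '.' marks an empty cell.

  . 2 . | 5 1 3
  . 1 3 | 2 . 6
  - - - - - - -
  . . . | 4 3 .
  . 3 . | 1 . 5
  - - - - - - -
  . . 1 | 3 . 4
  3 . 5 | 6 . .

Step 1. [r5c1∈{2,6}] in box 5, 2 fits only at r5c1. So r5c1=2.
Step 2. [r3c6∈{2}] nothing but 2 survives at r3c6 ⇒ r3c6=2.
Step 3. [r3c3∈{6}] r3c3 has the single candidate 6, so r3c3=6.
Step 4. [r4c1∈{4}] nothing but 4 survives at r4c1 ⇒ r4c1=4.
Step 5. [r3c2∈{5}] only 5 remains possible at r3c2 ⇒ r3c2=5.
Step 6. [r5c5∈{5}] only 5 remains possible at r5c5, so r5c5=5.
Step 7. [r4c5∈{6}] nothing but 6 survives at r4c5. So r4c5=6.
Step 8. [r5c2∈{6}] only 6 remains possible at r5c2 ⇒ r5c2=6.
Step 9. [r6c6∈{1}] nothing but 1 survives at r6c6 ⇒ r6c6=1.
Step 10. [r2c5∈{4}] r2c5 has the single candidate 4. So r2c5=4.
Step 11. [r1c3∈{4}] nothing but 4 survives at r1c3 ⇒ r1c3=4.
Step 12. [r6c2∈{4}] r6c2's peers cover all but 4, so r6c2=4.
Step 13. [r4c3∈{2}] r4c3's peers cover all but 2. So r4c3=2.
Step 14. [r6c5∈{2}] r6c5's peers cover all but 2. So r6c5=2.
Step 15. [r3c1∈{1}] r3c1 is down to just 1, so r3c1=1.
Step 16. [r1c1∈{6}] only 6 remains possible at r1c1, so r1c1=6.
Step 17. [r2c1∈{5}] only 5 remains possible at r2c1 ⇒ r2c1=5.

Answer: 6 2 4 5 1 3 / 5 1 3 2 4 6 / 1 5 6 4 3 2 / 4 3 2 1 6 5 / 2 6 1 3 5 4 / 3 4 5 6 2 1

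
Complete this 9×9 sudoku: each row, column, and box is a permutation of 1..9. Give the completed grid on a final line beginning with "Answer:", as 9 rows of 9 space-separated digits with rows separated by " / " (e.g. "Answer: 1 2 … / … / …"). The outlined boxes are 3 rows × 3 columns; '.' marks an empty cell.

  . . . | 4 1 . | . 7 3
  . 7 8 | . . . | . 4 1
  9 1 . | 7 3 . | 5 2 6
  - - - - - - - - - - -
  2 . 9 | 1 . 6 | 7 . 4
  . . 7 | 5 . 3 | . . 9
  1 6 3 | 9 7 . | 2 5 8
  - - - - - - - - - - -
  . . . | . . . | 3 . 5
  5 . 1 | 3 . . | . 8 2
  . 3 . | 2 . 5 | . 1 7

Step 1. [r7c8∈{6,9}] r7c8 is the only open cell in col 8 admitting 9 ⇒ r7c8=9.
Step 2. [r7c4∈{6,8}] in col 4, 8 fits only at r7c4 ⇒ r7c4=8.
Step 3. [r9c5∈{4,6,9}] r9c5 is the only open cell in row 9 admitting 9 ⇒ r9c5=9.
Step 4. [r1c1∈{6}] r1c1 has the single candidate 6. So r1c1=6.
Step 5. [r5c5∈{2,4,8}] 2 has one home in row 5: r5c5, so r5c5=2.
Step 6. [r2c6∈{2,9}] r2c6 is the only open cell in row 2 admitting 2. So r2c6=2.
Step 7. [r1c3∈{2,5}] 5 has one home in col 3: r1c3. So r1c3=5.
Step 8. [r7c3∈{2,4,6}] across col 3, 2 lands solely at r7c3. So r7c3=2.
Step 9. [r7c2∈{4}] only 4 remains possible at r7c2. So r7c2=4.
Step 10. [r8c5∈{4,6}] in col 5, 4 fits only at r8c5 ⇒ r8c5=4.
Step 11. [r1c7∈{8,9}] 8 has one home in col 7: r1c7, so r1c7=8.
Step 12. [r8c7∈{6}] r8c7 has the single candidate 6. So r8c7=6.
Step 13. [r5c2∈{8}] r5c2's peers cover all but 8. So r5c2=8.
Step 14. [r7c1∈{7}] r7c1 is down to just 7, so r7c1=7.
Step 15. [r2c4∈{6}] only 6 remains possible at r2c4. So r2c4=6.
Step 16. [r5c7∈{1}] only 1 remains possible at r5c7, so r5c7=1.
Step 17. [r5c8∈{6}] r5c8 has the single candidate 6 ⇒ r5c8=6.
Step 18. [r6c6∈{4}] nothing but 4 survives at r6c6, so r6c6=4.
Step 19. [r5c1∈{4}] r5c1 is down to just 4, so r5c1=4.
Step 20. [r9c3∈{6}] r9c3 has the single candidate 6, so r9c3=6.
Step 21. [r2c1∈{3}] r2c1 has the single candidate 3, so r2c1=3.
Step 22. [r1c6∈{9}] r1c6 is down to just 9. So r1c6=9.
Step 23. [r1c2∈{2}] r1c2 has the single candidate 2, so r1c2=2.
Step 24. [r4c2∈{5}] r4c2 is down to just 5. So r4c2=5.
Step 25. [r3c6∈{8}] only 8 remains possible at r3c6, so r3c6=8.
Step 26. [r9c1∈{8}] nothing but 8 survives at r9c1 ⇒ r9c1=8.
Step 27. [r8c2∈{9}] only 9 remains possible at r8c2. So r8c2=9.
Step 28. [r4c5∈{8}] r4c5 is down to just 8. So r4c5=8.
Step 29. [r8c6∈{7}] r8c6's peers cover all but 7 ⇒ r8c6=7.
Step 30. [r7c5∈{6}] r7c5 is down to just 6, so r7c5=6.
Step 31. [r7c6∈{1}] only 1 remains possible at r7c6, so r7c6=1.
Step 32. [r2c7∈{9}] nothing but 9 survives at r2c7. So r2c7=9.
Step 33. [r4c8∈{3}] r4c8 is down to just 3 ⇒ r4c8=3.
Step 34. [r9c7∈{4}] r9c7 has the single candidate 4, so r9c7=4.
Step 35. [r2c5∈{5}] only 5 remains possible at r2c5. So r2c5=5.
Step 36. [r3c3∈{4}] only 4 remains possible at r3c3, so r3c3=4.

Answer: 6 2 5 4 1 9 8 7 3 / 3 7 8 6 5 2 9 4 1 / 9 1 4 7 3 8 5 2 6 / 2 5 9 1 8 6 7 3 4 / 4 8 7 5 2 3 1 6 9 / 1 6 3 9 7 4 2 5 8 / 7 4 2 8 6 1 3 9 5 / 5 9 1 3 4 7 6 8 2 / 8 3 6 2 9 5 4 1 7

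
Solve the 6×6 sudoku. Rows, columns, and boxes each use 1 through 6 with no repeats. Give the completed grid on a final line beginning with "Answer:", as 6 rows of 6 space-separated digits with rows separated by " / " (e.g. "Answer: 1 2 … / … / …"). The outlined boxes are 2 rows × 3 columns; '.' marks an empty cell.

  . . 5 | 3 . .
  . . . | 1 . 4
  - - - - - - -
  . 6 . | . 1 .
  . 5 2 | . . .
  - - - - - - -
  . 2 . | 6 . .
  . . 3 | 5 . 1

Step 1. [r6c2∈{4}] r6c2 has the single candidate 4, so r6c2=4.
Step 2. [r1c1∈{1,2,4,6}] in row 1, 4 fits only at r1c1, so r1c1=4.
Step 3. [r5c6∈{3}] r5c6 is down to just 3. So r5c6=3.
Step 4. [r4c5∈{3,4,6}] col 5 places 3 nowhere but r4c5. So r4c5=3.
Step 5. [r2c1∈{2,3,6}] in col 1, 2 fits only at r2c1, so r2c1=2.
Step 6. [r3c4∈{2,4}] across col 4, 2 lands solely at r3c4. So r3c4=2.
Step 7. [r1c6∈{2,6}] in col 6, 2 fits only at r1c6. So r1c6=2.
Step 8. [r4c1∈{1}] r4c1 is down to just 1 ⇒ r4c1=1.
Step 9. [r2c3∈{6}] r2c3 is down to just 6 ⇒ r2c3=6.
Step 10. [r5c5∈{4}] only 4 remains possible at r5c5. So r5c5=4.
Step 11. [r1c5∈{6}] r1c5's peers cover all but 6. So r1c5=6.
Step 12. [r2c5∈{5}] r2c5's peers cover all but 5. So r2c5=5.
Step 13. [r4c4∈{4}] nothing but 4 survives at r4c4, so r4c4=4.
Step 14. [r5c1∈{5}] r5c1 is down to just 5 ⇒ r5c1=5.
Step 15. [r3c6∈{5}] r3c6 has the single candidate 5 ⇒ r3c6=5.
Step 16. [r3c1∈{3}] r3c1 is down to just 3. So r3c1=3.
Step 17. [r5c3∈{1}] r5c3 has the single candidate 1, so r5c3=1.
Step 18. [r6c5∈{2}] r6c5 has the single candidate 2. So r6c5=2.
Step 19. [r2c2∈{3}] r2c2 is down to just 3. So r2c2=3.
Step 20. [r1c2∈{1}] only 1 remains possible at r1c2 ⇒ r1c2=1.
Step 21. [r6c1∈{6}] r6c1 has the single candidate 6. So r6c1=6.
Step 22. [r3c3∈{4}] nothing but 4 survives at r3c3, so r3c3=4.
Step 23. [r4c6∈{6}] r4c6 has the single candidate 6. So r4c6=6.

Answer: 4 1 5 3 6 2 / 2 3 6 1 5 4 / 3 6 4 2 1 5 / 1 5 2 4 3 6 / 5 2 1 6 4 3 / 6 4 3 5 2 1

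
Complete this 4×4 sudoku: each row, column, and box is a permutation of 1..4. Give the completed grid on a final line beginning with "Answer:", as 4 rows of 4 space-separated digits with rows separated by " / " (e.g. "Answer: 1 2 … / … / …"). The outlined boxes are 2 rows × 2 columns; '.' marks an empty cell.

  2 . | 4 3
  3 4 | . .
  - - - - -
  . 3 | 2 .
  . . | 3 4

Step 1. [r3c4∈{1}] r3c4 has the single candidate 1. So r3c4=1.
Step 2. [r4c2∈{1,2}] row 4 places 2 nowhere but r4c2. So r4c2=2.
Step 3. [r2c4∈{2}] r2c4's peers cover all but 2. So r2c4=2.
Step 4. [r4c1∈{1}] r4c1's peers cover all but 1, so r4c1=1.
Step 5. [r2c3∈{1}] r2c3 is down to just 1. So r2c3=1.
Step 6. [r1c2∈{1}] nothing but 1 survives at r1c2. So r1c2=1.
Step 7. [r3c1∈{4}] r3c1's peers cover all but 4. So r3c1=4.

Answer: 2 1 4 3 / 3 4 1 2 / 4 3 2 1 / 1 2 3 4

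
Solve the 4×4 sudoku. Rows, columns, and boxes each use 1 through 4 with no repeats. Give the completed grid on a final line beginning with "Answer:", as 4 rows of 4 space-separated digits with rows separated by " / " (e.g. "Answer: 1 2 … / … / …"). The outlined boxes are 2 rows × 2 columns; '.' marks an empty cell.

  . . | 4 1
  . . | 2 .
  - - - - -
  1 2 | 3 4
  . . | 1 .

Step 1. [r1c2∈{3}] r1c2 is down to just 3, so r1c2=3.
Step 2. [r2c1∈{4}] only 4 remains possible at r2c1, so r2c1=4.
Step 3. [r4c1∈{3}] only 3 remains possible at r4c1 ⇒ r4c1=3.
Step 4. [r2c4∈{3}] only 3 remains possible at r2c4, so r2c4=3.
Step 5. [r1c1∈{2}] r1c1's peers cover all but 2, so r1c1=2.
Step 6. [r4c4∈{2}] only 2 remains possible at r4c4, so r4c4=2.
Step 7. [r2c2∈{1}] only 1 remains possible at r2c2, so r2c2=1.
Step 8. [r4c2∈{4}] r4c2 has the single candidate 4. So r4c2=4.

Answer: 2 3 4 1 / 4 1 2 3 / 1 2 3 4 / 3 4 1 2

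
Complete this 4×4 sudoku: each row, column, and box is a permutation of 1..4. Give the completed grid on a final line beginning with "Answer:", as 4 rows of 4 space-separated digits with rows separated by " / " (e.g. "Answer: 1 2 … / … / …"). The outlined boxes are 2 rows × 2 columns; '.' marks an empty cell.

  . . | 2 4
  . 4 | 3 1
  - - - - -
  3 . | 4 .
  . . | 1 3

Step 1. [r4c2∈{2}] nothing but 2 survives at r4c2. So r4c2=2.
Step 2. [r3c2∈{1}] r3c2's peers cover all but 1. So r3c2=1.
Step 3. [r4c1∈{4}] r4c1 has the single candidate 4 ⇒ r4c1=4.
Step 4. [r1c1∈{1}] only 1 remains possible at r1c1. So r1c1=1.
Step 5. [r2c1∈{2}] nothing but 2 survives at r2c1, so r2c1=2.
Step 6. [r3c4∈{2}] r3c4 has the single candidate 2, so r3c4=2.
Step 7. [r1c2∈{3}] r1c2 is down to just 3 ⇒ r1c2=3.

Answer: 1 3 2 4 / 2 4 3 1 / 3 1 4 2 / 4 2 1 3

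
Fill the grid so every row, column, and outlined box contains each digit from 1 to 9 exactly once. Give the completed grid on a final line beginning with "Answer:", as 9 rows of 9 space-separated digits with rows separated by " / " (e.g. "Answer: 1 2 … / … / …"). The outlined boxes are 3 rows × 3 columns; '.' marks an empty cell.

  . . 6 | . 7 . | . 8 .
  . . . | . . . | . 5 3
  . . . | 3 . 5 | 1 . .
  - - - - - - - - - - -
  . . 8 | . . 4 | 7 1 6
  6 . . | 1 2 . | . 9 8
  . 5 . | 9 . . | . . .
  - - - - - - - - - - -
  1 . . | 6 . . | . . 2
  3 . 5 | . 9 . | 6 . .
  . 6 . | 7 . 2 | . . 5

Step 1. [r6c9∈{4}] nothing but 4 survives at r6c9 ⇒ r6c9=4.
Step 2. [r8c2∈{2,4,7,8}] row 8 places 2 nowhere but r8c2. So r8c2=2.
Step 3. [r4c1∈{2,9}] row 4 places 2 nowhere but r4c1 ⇒ r4c1=2.
Step 4. [r1c9∈{9}] r1c9's peers cover all but 9, so r1c9=9.
Step 5. [r6c1∈{7}] r6c1 is down to just 7. So r6c1=7.
Step 6. [r2c6∈{1,6,8,9}] in col 6, 9 fits only at r2c6, so r2c6=9.
Step 7. [r2c5∈{1,4,6,8}] r2c5 is the only open cell in row 2 admitting 6 ⇒ r2c5=6.
Step 8. [r9c5∈{1,3,4,8}] across row 9, 1 lands solely at r9c5, so r9c5=1.
Step 9. [r8c6∈{8}] only 8 remains possible at r8c6 ⇒ r8c6=8.
Step 10. [r7c6∈{3}] nothing but 3 survives at r7c6. So r7c6=3.
Step 11. [r2c4∈{2,4,8}] across col 4, 8 lands solely at r2c4 ⇒ r2c4=8.
Step 12. [r2c1∈{4}] r2c1's peers cover all but 4. So r2c1=4.
Step 13. [r3c9∈{7}] only 7 remains possible at r3c9 ⇒ r3c9=7.
Step 14. [r2c7∈{2}] nothing but 2 survives at r2c7. So r2c7=2.
Step 15. [r6c7∈{3}] r6c7 has the single candidate 3. So r6c7=3.
Step 16. [r1c7∈{4}] r1c7 has the single candidate 4, so r1c7=4.
Step 17. [r4c2∈{3,9}] across row 4, 9 lands solely at r4c2, so r4c2=9.
Step 18. [r5c3∈{3,4}] r5c3 is the only open cell in col 3 admitting 3, so r5c3=3.
Step 19. [r3c2∈{8}] only 8 remains possible at r3c2 ⇒ r3c2=8.
Step 20. [r7c5∈{4,5}] 5 has one home in row 7: r7c5 ⇒ r7c5=5.
Step 21. [r9c1∈{8,9}] across col 1, 8 lands solely at r9c1, so r9c1=8.
Step 22. [r8c8∈{4,7}] 7 has one home in row 8: r8c8 ⇒ r8c8=7.
Step 23. [r7c8∈{4}] nothing but 4 survives at r7c8. So r7c8=4.
Step 24. [r7c2∈{7}] only 7 remains possible at r7c2 ⇒ r7c2=7.
Step 25. [r7c3∈{9}] r7c3 is down to just 9. So r7c3=9.
Step 26. [r2c2∈{1}] r2c2 has the single candidate 1. So r2c2=1.
Step 27. [r4c4∈{5}] only 5 remains possible at r4c4 ⇒ r4c4=5.
Step 28. [r5c2∈{4}] only 4 remains possible at r5c2, so r5c2=4.
Step 29. [r5c6∈{7}] only 7 remains possible at r5c6. So r5c6=7.
Step 30. [r3c8∈{6}] nothing but 6 survives at r3c8. So r3c8=6.
Step 31. [r9c8∈{3}] only 3 remains possible at r9c8, so r9c8=3.
Step 32. [r6c3∈{1}] only 1 remains possible at r6c3, so r6c3=1.
Step 33. [r1c4∈{2}] r1c4's peers cover all but 2, so r1c4=2.
Step 34. [r9c7∈{9}] r9c7 has the single candidate 9. So r9c7=9.
Step 35. [r1c2∈{3}] r1c2 has the single candidate 3. So r1c2=3.
Step 36. [r6c5∈{8}] only 8 remains possible at r6c5 ⇒ r6c5=8.
Step 37. [r8c4∈{4}] r8c4 is down to just 4. So r8c4=4.
Step 38. [r1c6∈{1}] r1c6's peers cover all but 1 ⇒ r1c6=1.
Step 39. [r7c7∈{8}] nothing but 8 survives at r7c7 ⇒ r7c7=8.
Step 40. [r2c3∈{7}] r2c3's peers cover all but 7, so r2c3=7.
Step 41. [r6c8∈{2}] r6c8 has the single candidate 2 ⇒ r6c8=2.
Step 42. [r1c1∈{5}] only 5 remains possible at r1c1 ⇒ r1c1=5.
Step 43. [r3c3∈{2}] nothing but 2 survives at r3c3 ⇒ r3c3=2.
Step 44. [r9c3∈{4}] nothing but 4 survives at r9c3, so r9c3=4.
Step 45. [r3c5∈{4}] only 4 remains possible at r3c5, so r3c5=4.
Step 46. [r4c5∈{3}] r4c5 is down to just 3, so r4c5=3.
Step 47. [r8c9∈{1}] r8c9 is down to just 1, so r8c9=1.
Step 48. [r3c1∈{9}] only 9 remains possible at r3c1 ⇒ r3c1=9.
Step 49. [r5c7∈{5}] only 5 remains possible at r5c7, so r5c7=5.
Step 50. [r6c6∈{6}] r6c6's peers cover all but 6 ⇒ r6c6=6.

Answer: 5 3 6 2 7 1 4 8 9 / 4 1 7 8 6 9 2 5 3 / 9 8 2 3 4 5 1 6 7 / 2 9 8 5 3 4 7 1 6 / 6 4 3 1 2 7 5 9 8 / 7 5 1 9 8 6 3 2 4 / 1 7 9 6 5 3 8 4 2 / 3 2 5 4 9 8 6 7 1 / 8 6 4 7 1 2 9 3 5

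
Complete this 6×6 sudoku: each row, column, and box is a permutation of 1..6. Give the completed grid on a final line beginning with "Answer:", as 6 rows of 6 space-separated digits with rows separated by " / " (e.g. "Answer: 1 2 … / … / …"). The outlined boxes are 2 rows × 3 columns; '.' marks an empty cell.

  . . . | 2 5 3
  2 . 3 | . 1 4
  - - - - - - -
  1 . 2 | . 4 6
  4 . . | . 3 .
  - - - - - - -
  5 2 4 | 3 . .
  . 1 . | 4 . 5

Step 1. [r4c3∈{5,6}] across col 3, 5 lands solely at r4c3. So r4c3=5.
Step 2. [r1c1∈{6}] r1c1 has the single candidate 6. So r1c1=6.
Step 3. [r6c5∈{2,6}] in row 6, 2 fits only at r6c5, so r6c5=2.
Step 4. [r4c4∈{1}] r4c4 has the single candidate 1. So r4c4=1.
Step 5. [r1c2∈{4}] r1c2's peers cover all but 4. So r1c2=4.
Step 6. [r5c5∈{6}] r5c5 has the single candidate 6, so r5c5=6.
Step 7. [r3c4∈{5}] r3c4 has the single candidate 5. So r3c4=5.
Step 8. [r4c6∈{2}] r4c6 has the single candidate 2. So r4c6=2.
Step 9. [r3c2∈{3}] r3c2's peers cover all but 3 ⇒ r3c2=3.
Step 10. [r1c3∈{1}] r1c3 has the single candidate 1, so r1c3=1.
Step 11. [r2c2∈{5}] r2c2 has the single candidate 5. So r2c2=5.
Step 12. [r4c2∈{6}] r4c2's peers cover all but 6. So r4c2=6.
Step 13. [r6c1∈{3}] only 3 remains possible at r6c1 ⇒ r6c1=3.
Step 14. [r2c4∈{6}] r2c4 is down to just 6 ⇒ r2c4=6.
Step 15. [r6c3∈{6}] r6c3 is down to just 6. So r6c3=6.
Step 16. [r5c6∈{1}] r5c6 has the single candidate 1, so r5c6=1.

Answer: 6 4 1 2 5 3 / 2 5 3 6 1 4 / 1 3 2 5 4 6 / 4 6 5 1 3 2 / 5 2 4 3 6 1 / 3 1 6 4 2 5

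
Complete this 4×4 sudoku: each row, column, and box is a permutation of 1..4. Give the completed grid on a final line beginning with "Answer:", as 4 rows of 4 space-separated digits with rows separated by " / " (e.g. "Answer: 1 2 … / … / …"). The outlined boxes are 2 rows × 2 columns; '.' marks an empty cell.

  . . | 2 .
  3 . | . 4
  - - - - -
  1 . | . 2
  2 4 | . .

Step 1. [r2c3∈{1}] only 1 remains possible at r2c3, so r2c3=1.
Step 2. [r4c3∈{3}] nothing but 3 survives at r4c3 ⇒ r4c3=3.
Step 3. [r1c4∈{3}] r1c4 has the single candidate 3 ⇒ r1c4=3.
Step 4. [r1c2∈{1}] r1c2 has the single candidate 1. So r1c2=1.
Step 5. [r3c3∈{4}] r3c3's peers cover all but 4, so r3c3=4.
Step 6. [r3c2∈{3}] r3c2 has the single candidate 3 ⇒ r3c2=3.
Step 7. [r2c2∈{2}] r2c2's peers cover all but 2, so r2c2=2.
Step 8. [r4c4∈{1}] r4c4's peers cover all but 1. So r4c4=1.
Step 9. [r1c1∈{4}] nothing but 4 survives at r1c1. So r1c1=4.

Answer: 4 1 2 3 / 3 2 1 4 / 1 3 4 2 / 2 4 3 1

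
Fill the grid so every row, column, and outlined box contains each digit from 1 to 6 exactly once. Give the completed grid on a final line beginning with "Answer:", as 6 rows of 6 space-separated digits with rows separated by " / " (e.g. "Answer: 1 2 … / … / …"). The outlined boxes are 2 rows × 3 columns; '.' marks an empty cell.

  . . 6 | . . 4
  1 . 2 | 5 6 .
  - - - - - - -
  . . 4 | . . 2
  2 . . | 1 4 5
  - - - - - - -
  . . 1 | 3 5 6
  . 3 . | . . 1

Step 1. [r6c1∈{4,5,6}] across row 6, 6 lands solely at r6c1, so r6c1=6.
Step 2. [r1c1∈{3,5}] across box 1, 3 lands solely at r1c1 ⇒ r1c1=3.
Step 3. [r6c5∈{2}] only 2 remains possible at r6c5 ⇒ r6c5=2.
Step 4. [r3c2∈{1,5,6}] in row 3, 1 fits only at r3c2 ⇒ r3c2=1.
Step 5. [r5c1∈{4}] only 4 remains possible at r5c1 ⇒ r5c1=4.
Step 6. [r2c6∈{3}] r2c6 has the single candidate 3, so r2c6=3.
Step 7. [r2c2∈{4}] only 4 remains possible at r2c2 ⇒ r2c2=4.
Step 8. [r5c2∈{2}] only 2 remains possible at r5c2 ⇒ r5c2=2.
Step 9. [r1c2∈{5}] only 5 remains possible at r1c2 ⇒ r1c2=5.
Step 10. [r1c5∈{1}] r1c5 is down to just 1 ⇒ r1c5=1.
Step 11. [r3c4∈{6}] nothing but 6 survives at r3c4, so r3c4=6.
Step 12. [r3c5∈{3}] nothing but 3 survives at r3c5, so r3c5=3.
Step 13. [r3c1∈{5}] only 5 remains possible at r3c1, so r3c1=5.
Step 14. [r1c4∈{2}] nothing but 2 survives at r1c4. So r1c4=2.
Step 15. [r6c4∈{4}] r6c4 has the single candidate 4. So r6c4=4.
Step 16. [r4c3∈{3}] r4c3 is down to just 3. So r4c3=3.
Step 17. [r6c3∈{5}] only 5 remains possible at r6c3, so r6c3=5.
Step 18. [r4c2∈{6}] r4c2 is down to just 6 ⇒ r4c2=6.

Answer: 3 5 6 2 1 4 / 1 4 2 5 6 3 / 5 1 4 6 3 2 / 2 6 3 1 4 5 / 4 2 1 3 5 6 / 6 3 5 4 2 1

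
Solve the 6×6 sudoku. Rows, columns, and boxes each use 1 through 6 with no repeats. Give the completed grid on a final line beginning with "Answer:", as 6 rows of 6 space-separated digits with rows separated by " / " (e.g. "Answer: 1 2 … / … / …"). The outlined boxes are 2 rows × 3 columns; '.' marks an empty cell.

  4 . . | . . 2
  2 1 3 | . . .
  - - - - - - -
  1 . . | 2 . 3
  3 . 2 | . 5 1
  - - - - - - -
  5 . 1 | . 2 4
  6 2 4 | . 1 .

Step 1. [r2c6∈{5,6}] across col 6, 6 lands solely at r2c6 ⇒ r2c6=6.
Step 2. [r3c5∈{4,6}] 6 has one home in col 5: r3c5, so r3c5=6.
Step 3. [r2c4∈{4,5}] 5 has one home in row 2: r2c4. So r2c4=5.
Step 4. [r6c4∈{3}] only 3 remains possible at r6c4. So r6c4=3.
Step 5. [r1c3∈{5,6}] in col 3, 6 fits only at r1c3 ⇒ r1c3=6.
Step 6. [r3c2∈{4,5}] 4 has one home in row 3: r3c2, so r3c2=4.
Step 7. [r4c2∈{6}] r4c2 has the single candidate 6, so r4c2=6.
Step 8. [r5c4∈{6}] nothing but 6 survives at r5c4. So r5c4=6.
Step 9. [r3c3∈{5}] r3c3 has the single candidate 5, so r3c3=5.
Step 10. [r1c4∈{1}] r1c4 is down to just 1, so r1c4=1.
Step 11. [r6c6∈{5}] only 5 remains possible at r6c6, so r6c6=5.
Step 12. [r1c2∈{5}] nothing but 5 survives at r1c2. So r1c2=5.
Step 13. [r4c4∈{4}] r4c4's peers cover all but 4 ⇒ r4c4=4.
Step 14. [r5c2∈{3}] nothing but 3 survives at r5c2. So r5c2=3.
Step 15. [r1c5∈{3}] r1c5 has the single candidate 3 ⇒ r1c5=3.
Step 16. [r2c5∈{4}] r2c5 has the single candidate 4, so r2c5=4.

Answer: 4 5 6 1 3 2 / 2 1 3 5 4 6 / 1 4 5 2 6 3 / 3 6 2 4 5 1 / 5 3 1 6 2 4 / 6 2 4 3 1 5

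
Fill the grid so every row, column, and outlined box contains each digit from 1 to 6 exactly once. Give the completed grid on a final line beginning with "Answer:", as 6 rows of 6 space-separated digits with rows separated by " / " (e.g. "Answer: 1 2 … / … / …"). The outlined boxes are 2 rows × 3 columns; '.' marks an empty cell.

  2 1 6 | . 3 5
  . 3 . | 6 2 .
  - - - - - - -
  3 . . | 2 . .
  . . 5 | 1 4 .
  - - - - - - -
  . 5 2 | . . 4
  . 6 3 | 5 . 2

Step 1. [r5c5∈{1,6}] row 5 places 6 nowhere but r5c5. So r5c5=6.
Step 2. [r2c3∈{4}] r2c3 has the single candidate 4 ⇒ r2c3=4.
Step 3. [r4c1∈{6}] nothing but 6 survives at r4c1, so r4c1=6.
Step 4. [r6c5∈{1}] only 1 remains possible at r6c5. So r6c5=1.
Step 5. [r5c4∈{3}] nothing but 3 survives at r5c4 ⇒ r5c4=3.
Step 6. [r2c6∈{1}] r2c6's peers cover all but 1, so r2c6=1.
Step 7. [r3c6∈{6}] only 6 remains possible at r3c6 ⇒ r3c6=6.
Step 8. [r5c1∈{1}] only 1 remains possible at r5c1 ⇒ r5c1=1.
Step 9. [r2c1∈{5}] r2c1 is down to just 5, so r2c1=5.
Step 10. [r4c6∈{3}] r4c6's peers cover all but 3. So r4c6=3.
Step 11. [r6c1∈{4}] r6c1 is down to just 4, so r6c1=4.
Step 12. [r3c3∈{1}] nothing but 1 survives at r3c3 ⇒ r3c3=1.
Step 13. [r4c2∈{2}] r4c2 has the single candidate 2 ⇒ r4c2=2.
Step 14. [r3c5∈{5}] nothing but 5 survives at r3c5, so r3c5=5.
Step 15. [r3c2∈{4}] r3c2 has the single candidate 4. So r3c2=4.
Step 16. [r1c4∈{4}] r1c4 is down to just 4. So r1c4=4.

Answer: 2 1 6 4 3 5 / 5 3 4 6 2 1 / 3 4 1 2 5 6 / 6 2 5 1 4 3 / 1 5 2 3 6 4 / 4 6 3 5 1 2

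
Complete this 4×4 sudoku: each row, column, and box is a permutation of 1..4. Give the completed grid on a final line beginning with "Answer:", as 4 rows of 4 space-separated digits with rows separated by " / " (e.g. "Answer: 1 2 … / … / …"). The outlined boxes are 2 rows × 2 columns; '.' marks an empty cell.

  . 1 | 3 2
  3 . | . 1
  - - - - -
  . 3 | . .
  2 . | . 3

Step 1. [r4c2∈{4}] only 4 remains possible at r4c2, so r4c2=4.
Step 2. [r3c3∈{1,2,4}] r3c3 is the only open cell in row 3 admitting 2, so r3c3=2.
Step 3. [r4c3∈{1}] nothing but 1 survives at r4c3, so r4c3=1.
Step 4. [r2c3∈{4}] r2c3 is down to just 4 ⇒ r2c3=4.
Step 5. [r2c2∈{2}] r2c2 is down to just 2, so r2c2=2.
Step 6. [r1c1∈{4}] r1c1's peers cover all but 4. So r1c1=4.
Step 7. [r3c1∈{1}] r3c1 is down to just 1. So r3c1=1.
Step 8. [r3c4∈{4}] r3c4's peers cover all but 4 ⇒ r3c4=4.

Answer: 4 1 3 2 / 3 2 4 1 / 1 3 2 4 / 2 4 1 3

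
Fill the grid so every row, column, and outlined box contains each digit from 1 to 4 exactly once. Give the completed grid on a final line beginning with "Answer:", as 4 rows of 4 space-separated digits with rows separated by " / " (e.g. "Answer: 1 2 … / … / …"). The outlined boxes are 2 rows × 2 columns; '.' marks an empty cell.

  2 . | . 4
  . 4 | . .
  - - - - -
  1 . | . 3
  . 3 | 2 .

Step 1. [r1c3∈{1,3}] across row 1, 3 lands solely at r1c3. So r1c3=3.
Step 2. [r2c3∈{1}] only 1 remains possible at r2c3, so r2c3=1.
Step 3. [r1c2∈{1}] nothing but 1 survives at r1c2 ⇒ r1c2=1.
Step 4. [r3c3∈{4}] nothing but 4 survives at r3c3 ⇒ r3c3=4.
Step 5. [r4c4∈{1}] r4c4 has the single candidate 1. So r4c4=1.
Step 6. [r2c4∈{2}] r2c4 has the single candidate 2 ⇒ r2c4=2.
Step 7. [r3c2∈{2}] only 2 remains possible at r3c2. So r3c2=2.
Step 8. [r2c1∈{3}] only 3 remains possible at r2c1 ⇒ r2c1=3.
Step 9. [r4c1∈{4}] only 4 remains possible at r4c1 ⇒ r4c1=4.

Answer: 2 1 3 4 / 3 4 1 2 / 1 2 4 3 / 4 3 2 1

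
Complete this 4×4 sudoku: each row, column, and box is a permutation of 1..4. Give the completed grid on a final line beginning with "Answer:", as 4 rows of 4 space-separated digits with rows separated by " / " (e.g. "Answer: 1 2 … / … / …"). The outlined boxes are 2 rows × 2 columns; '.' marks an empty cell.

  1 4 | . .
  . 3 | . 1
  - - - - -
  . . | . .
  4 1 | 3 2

Step 1. [r2c1∈{2}] only 2 remains possible at r2c1. So r2c1=2.
Step 2. [r3c4∈{4}] r3c4 is down to just 4. So r3c4=4.
Step 3. [r1c4∈{3}] r1c4's peers cover all but 3 ⇒ r1c4=3.
Step 4. [r3c1∈{3}] r3c1 has the single candidate 3, so r3c1=3.
Step 5. [r2c3∈{4}] r2c3's peers cover all but 4. So r2c3=4.
Step 6. [r1c3∈{2}] nothing but 2 survives at r1c3 ⇒ r1c3=2.
Step 7. [r3c2∈{2}] r3c2 is down to just 2. So r3c2=2.
Step 8. [r3c3∈{1}] r3c3 has the single candidate 1 ⇒ r3c3=1.

Answer: 1 4 2 3 / 2 3 4 1 / 3 2 1 4 / 4 1 3 2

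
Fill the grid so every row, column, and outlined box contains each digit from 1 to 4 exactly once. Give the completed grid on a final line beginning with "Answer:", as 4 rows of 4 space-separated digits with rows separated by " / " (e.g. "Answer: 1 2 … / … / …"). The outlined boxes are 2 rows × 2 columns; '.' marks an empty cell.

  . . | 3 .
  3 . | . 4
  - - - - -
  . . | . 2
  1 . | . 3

Step 1. [r3c1∈{4}] only 4 remains possible at r3c1 ⇒ r3c1=4.
Step 2. [r1c1∈{2}] nothing but 2 survives at r1c1, so r1c1=2.
Step 3. [r2c2∈{1}] r2c2's peers cover all but 1, so r2c2=1.
Step 4. [r2c3∈{2}] r2c3 has the single candidate 2, so r2c3=2.
Step 5. [r1c4∈{1}] r1c4 has the single candidate 1. So r1c4=1.
Step 6. [r3c3∈{1}] nothing but 1 survives at r3c3, so r3c3=1.
Step 7. [r3c2∈{3}] r3c2's peers cover all but 3 ⇒ r3c2=3.
Step 8. [r1c2∈{4}] nothing but 4 survives at r1c2. So r1c2=4.
Step 9. [r4c3∈{4}] r4c3's peers cover all but 4. So r4c3=4.
Step 10. [r4c2∈{2}] only 2 remains possible at r4c2, so r4c2=2.

Answer: 2 4 3 1 / 3 1 2 4 / 4 3 1 2 / 1 2 4 3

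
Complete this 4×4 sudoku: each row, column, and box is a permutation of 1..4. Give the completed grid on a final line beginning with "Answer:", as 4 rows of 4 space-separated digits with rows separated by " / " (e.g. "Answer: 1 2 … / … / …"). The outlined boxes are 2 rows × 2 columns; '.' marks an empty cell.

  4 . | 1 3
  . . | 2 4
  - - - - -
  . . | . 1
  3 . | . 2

Step 1. [r4c2∈{1,4}] r4c2 is the only open cell in row 4 admitting 1 ⇒ r4c2=1.
Step 2. [r3c2∈{2,4}] 4 has one home in col 2: r3c2 ⇒ r3c2=4.
Step 3. [r2c2∈{3}] only 3 remains possible at r2c2. So r2c2=3.
Step 4. [r4c3∈{4}] r4c3's peers cover all but 4, so r4c3=4.
Step 5. [r2c1∈{1}] only 1 remains possible at r2c1. So r2c1=1.
Step 6. [r3c3∈{3}] r3c3's peers cover all but 3, so r3c3=3.
Step 7. [r1c2∈{2}] r1c2 is down to just 2 ⇒ r1c2=2.
Step 8. [r3c1∈{2}] nothing but 2 survives at r3c1. So r3c1=2.

Answer: 4 2 1 3 / 1 3 2 4 / 2 4 3 1 / 3 1 4 2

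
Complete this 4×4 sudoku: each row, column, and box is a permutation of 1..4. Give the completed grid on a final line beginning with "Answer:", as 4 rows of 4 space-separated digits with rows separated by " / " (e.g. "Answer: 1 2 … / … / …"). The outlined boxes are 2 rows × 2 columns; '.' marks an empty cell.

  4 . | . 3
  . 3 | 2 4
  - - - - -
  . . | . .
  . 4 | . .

Step 1. [r1c3∈{1}] r1c3 is down to just 1, so r1c3=1.
Step 2. [r3c2∈{1,2}] 1 has one home in col 2: r3c2 ⇒ r3c2=1.
Step 3. [r3c4∈{2}] r3c4's peers cover all but 2. So r3c4=2.
Step 4. [r4c3∈{3}] nothing but 3 survives at r4c3, so r4c3=3.
Step 5. [r3c3∈{4}] nothing but 4 survives at r3c3, so r3c3=4.
Step 6. [r1c2∈{2}] only 2 remains possible at r1c2, so r1c2=2.
Step 7. [r4c4∈{1}] nothing but 1 survives at r4c4, so r4c4=1.
Step 8. [r3c1∈{3}] nothing but 3 survives at r3c1 ⇒ r3c1=3.
Step 9. [r4c1∈{2}] only 2 remains possible at r4c1 ⇒ r4c1=2.
Step 10. [r2c1∈{1}] r2c1 is down to just 1. So r2c1=1.

Answer: 4 2 1 3 / 1 3 2 4 / 3 1 4 2 / 2 4 3 1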